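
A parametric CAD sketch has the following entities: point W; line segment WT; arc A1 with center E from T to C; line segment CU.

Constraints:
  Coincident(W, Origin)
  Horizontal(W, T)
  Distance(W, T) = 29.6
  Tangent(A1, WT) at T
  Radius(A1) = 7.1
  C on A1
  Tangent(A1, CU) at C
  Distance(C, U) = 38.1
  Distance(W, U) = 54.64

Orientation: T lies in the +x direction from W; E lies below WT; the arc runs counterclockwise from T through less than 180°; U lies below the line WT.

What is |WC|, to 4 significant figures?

24.14

W is at the origin; WT is horizontal with |WT| = 29.6 and T on the +x side, so T = (29.60, 0.000). The tangent condition forces ET to be normal to WT, so E = T + (0, -7.1) = (29.60, -7.100). Since EC ⟂ CU (tangency), |EU| = √(7.1² + 38.1²) = 38.76 regardless of where C sits on A1. So U lies on both circle(W, 54.64) and circle(E, 38.76); the below-WT intersection is U = (29.71, -45.86). C is the foot of the tangent from U: C = (22.62, -8.421).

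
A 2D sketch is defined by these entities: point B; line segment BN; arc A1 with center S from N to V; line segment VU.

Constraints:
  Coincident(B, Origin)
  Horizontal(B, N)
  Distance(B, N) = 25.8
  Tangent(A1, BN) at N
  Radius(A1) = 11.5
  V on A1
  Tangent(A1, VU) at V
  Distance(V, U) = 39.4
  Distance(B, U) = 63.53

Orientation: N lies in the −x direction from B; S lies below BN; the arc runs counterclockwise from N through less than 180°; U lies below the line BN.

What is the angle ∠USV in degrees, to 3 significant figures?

73.7°

Checks: |SV| = 11.50 ✓; ∠(SV, VU) = 90.00° ✓; |VU| = 39.40 ✓; |BU| = 63.53 ✓.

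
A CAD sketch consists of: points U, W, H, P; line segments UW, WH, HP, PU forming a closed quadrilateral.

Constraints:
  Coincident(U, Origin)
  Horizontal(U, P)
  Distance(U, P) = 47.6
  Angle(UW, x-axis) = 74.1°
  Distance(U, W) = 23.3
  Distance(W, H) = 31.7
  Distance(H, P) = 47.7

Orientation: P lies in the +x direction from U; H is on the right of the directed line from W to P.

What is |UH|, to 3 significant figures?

8.81

U is at the origin; UP is horizontal with |UP| = 47.6 and P in +x, so P = (47.6, 0). UW runs at 74.1° with |UW| = 23.3, so W = (6.38, 22.4). H is determined by |WH| = 31.7 and |HP| = 47.7 together: it lies at the intersection of circle(W, 31.7) and circle(P, 47.7). With |WP| = 46.9, the foot of the radical line on WP is 9.92 from W and the perpendicular offset is √(31.7² − 9.92²) = 30.1. Taking the right-of-WP solution: H = (0.715, -8.78).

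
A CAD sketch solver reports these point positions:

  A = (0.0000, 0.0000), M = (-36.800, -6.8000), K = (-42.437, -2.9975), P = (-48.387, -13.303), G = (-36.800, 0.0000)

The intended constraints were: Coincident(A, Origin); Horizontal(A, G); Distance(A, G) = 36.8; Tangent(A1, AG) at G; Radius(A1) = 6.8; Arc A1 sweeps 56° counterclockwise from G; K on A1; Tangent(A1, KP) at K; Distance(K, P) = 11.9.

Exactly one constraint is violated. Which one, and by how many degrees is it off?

Tangent(A1, KP) at K — off by 4.00°.

A = (0.00, 0.00) ✓; A.y = 0.00, G.y = 0.00 ✓; |AG| = 36.80 ✓; ∠(MG, GA) = 90.00° ✓; |MG| = 6.800 ✓; bearing(M→K) − bearing(M→G) = 56.00° ✓; |MK| = 6.800 ✓; ∠(MK, KP) = 86.00° ✗; |KP| = 11.90 ✓.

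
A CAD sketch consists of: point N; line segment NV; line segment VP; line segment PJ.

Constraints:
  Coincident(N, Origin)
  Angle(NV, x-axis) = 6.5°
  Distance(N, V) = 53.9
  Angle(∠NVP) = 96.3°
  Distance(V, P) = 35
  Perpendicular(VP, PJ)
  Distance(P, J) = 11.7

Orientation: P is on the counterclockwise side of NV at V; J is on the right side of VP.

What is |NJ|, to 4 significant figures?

77.04

N is at the origin; NV runs at 6.5° with length 53.9, so V = 53.9·(cos 6.5°, sin 6.5°) = (53.55, 6.102). ∠NVP = 96.3°, so VP runs at 6.5° + (180° − 96.3°) = 90.20° from the x-axis; with |VP| = 35.0, P = V + 35.0·(cos 90.20°, sin 90.20°) = (53.43, 41.10). VP ⟂ PJ; with |PJ| = 11.7 on the right of VP, J = P + 11.7·(1.000, 0.003491) = (65.13, 41.14). Then |NJ| = |J − N| = 77.04.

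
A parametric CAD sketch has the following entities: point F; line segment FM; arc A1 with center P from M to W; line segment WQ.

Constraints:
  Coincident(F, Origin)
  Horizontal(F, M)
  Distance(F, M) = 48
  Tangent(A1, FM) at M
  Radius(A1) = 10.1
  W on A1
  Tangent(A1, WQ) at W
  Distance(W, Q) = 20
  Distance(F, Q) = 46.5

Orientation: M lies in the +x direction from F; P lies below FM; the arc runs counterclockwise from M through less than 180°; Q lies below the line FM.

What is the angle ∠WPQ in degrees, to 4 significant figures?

63.21°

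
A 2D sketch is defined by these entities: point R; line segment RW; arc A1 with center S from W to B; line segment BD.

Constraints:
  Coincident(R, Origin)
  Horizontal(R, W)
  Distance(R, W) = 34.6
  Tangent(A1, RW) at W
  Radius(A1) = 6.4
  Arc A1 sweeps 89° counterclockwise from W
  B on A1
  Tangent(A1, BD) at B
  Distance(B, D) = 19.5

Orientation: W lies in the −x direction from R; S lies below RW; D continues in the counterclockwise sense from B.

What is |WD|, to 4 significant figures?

26.65

R is at the origin; R and W share the same y with |RW| = 34.6 and W on the −x side, so W = (-34.60, 0.000). Since A1 is tangent to RW there, SW ⟂ RW, so S = W + (0, -6.4) = (-34.60, -6.400). On A1, W sits at bearing 90° from S; an 89° counterclockwise sweep puts B at bearing 179°, so B = S + 6.4·(cos 179°, sin 179°) = (-41.00, -6.288). Since A1 is tangent to BD there, SB ⟂ BD, so BD runs along (−sin 179°, cos 179°); with |BD| = 19.5, D = (-41.34, -25.79). Then |WD| = |D − W| = 26.65.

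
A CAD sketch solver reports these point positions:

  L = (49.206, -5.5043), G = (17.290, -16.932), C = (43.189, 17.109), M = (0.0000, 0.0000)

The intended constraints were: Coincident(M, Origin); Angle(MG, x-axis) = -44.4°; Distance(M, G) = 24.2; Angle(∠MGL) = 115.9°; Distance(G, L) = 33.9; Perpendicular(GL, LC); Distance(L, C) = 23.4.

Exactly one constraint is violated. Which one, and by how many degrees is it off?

Perpendicular(GL, LC) — off by 4.80°.

M = (0.00, 0.00) ✓; MG at -44.40° ✓; |MG| = 24.20 ✓; ∠MGL = 115.9° ✓; |GL| = 33.90 ✓; ∠(GL, LC) = 85.20° ✗; |LC| = 23.40 ✓.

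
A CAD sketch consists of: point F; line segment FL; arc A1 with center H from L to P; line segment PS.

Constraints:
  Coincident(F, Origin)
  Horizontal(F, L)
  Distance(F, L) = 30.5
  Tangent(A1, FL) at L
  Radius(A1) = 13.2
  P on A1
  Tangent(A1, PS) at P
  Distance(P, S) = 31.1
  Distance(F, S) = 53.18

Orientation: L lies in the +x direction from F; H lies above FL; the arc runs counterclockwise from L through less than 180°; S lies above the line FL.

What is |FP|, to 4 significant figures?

46.34

F is at the origin; FL is horizontal with |FL| = 30.5 and L on the +x side, so L = (30.50, 0.000). Since A1 is tangent to FL there, HL ⟂ FL, so H = L + (0, 13.2) = (30.50, 13.20). Since HP ⟂ PS (tangency), |HS| = √(13.2² + 31.1²) = 33.79 regardless of where P sits on A1. So S lies on both circle(F, 53.18) and circle(H, 33.79); the above-FL intersection is S = (25.58, 46.62). P is the foot of the tangent from S: P = (41.77, 20.07).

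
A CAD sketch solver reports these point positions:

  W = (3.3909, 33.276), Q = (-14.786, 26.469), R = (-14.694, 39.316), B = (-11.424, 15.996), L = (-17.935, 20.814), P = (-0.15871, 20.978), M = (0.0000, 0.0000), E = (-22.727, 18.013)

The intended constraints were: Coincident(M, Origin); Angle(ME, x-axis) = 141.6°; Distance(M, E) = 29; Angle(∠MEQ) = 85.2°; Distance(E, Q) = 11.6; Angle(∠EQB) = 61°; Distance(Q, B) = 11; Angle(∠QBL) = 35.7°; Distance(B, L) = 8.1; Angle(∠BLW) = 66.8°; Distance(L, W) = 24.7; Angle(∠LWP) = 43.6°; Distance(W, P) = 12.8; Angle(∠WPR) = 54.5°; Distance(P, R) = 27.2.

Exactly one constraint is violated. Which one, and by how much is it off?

Distance(P, R) = 27.2 — off by 3.80.

M = (0.00, 0.00) ✓; ME at 141.6° ✓; |ME| = 29.00 ✓; ∠MEQ = 85.20° ✓; |EQ| = 11.60 ✓; ∠EQB = 61.00° ✓; |QB| = 11.00 ✓; ∠QBL = 35.70° ✓; |BL| = 8.100 ✓; ∠BLW = 66.80° ✓; |LW| = 24.70 ✓; ∠LWP = 43.60° ✓; |WP| = 12.80 ✓; ∠WPR = 54.50° ✓; |PR| = 23.40 ✗.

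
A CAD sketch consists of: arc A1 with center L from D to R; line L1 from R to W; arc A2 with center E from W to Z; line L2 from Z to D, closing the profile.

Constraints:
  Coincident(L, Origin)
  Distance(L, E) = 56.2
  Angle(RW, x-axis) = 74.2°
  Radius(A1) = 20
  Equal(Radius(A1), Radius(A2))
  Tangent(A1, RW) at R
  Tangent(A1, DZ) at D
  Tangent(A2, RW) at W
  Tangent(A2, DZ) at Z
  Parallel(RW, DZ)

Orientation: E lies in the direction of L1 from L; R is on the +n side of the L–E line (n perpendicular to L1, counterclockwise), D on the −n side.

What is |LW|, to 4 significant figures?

59.65

The slot axis is L1's direction at 74.2°, so u = (cos 74.2°, sin 74.2°) = (0.2723, 0.9622) and n = (−sin 74.2°, cos 74.2°) = (-0.9622, 0.2723). L is at the origin and E lies 56.2 along u from L, so E = 56.2·u = (15.30, 54.08). Tangency of A1 to both parallel lines with radius 20.0 puts R and D at L ± 20.0·n: R = (-19.24, 5.446), D = (19.24, -5.446). Equal radii place W and Z the same way about E: W = E + 20.0·n = (-3.942, 59.52), Z = E − 20.0·n = (34.55, 48.63). Then |LW| = |W − L| = 59.65.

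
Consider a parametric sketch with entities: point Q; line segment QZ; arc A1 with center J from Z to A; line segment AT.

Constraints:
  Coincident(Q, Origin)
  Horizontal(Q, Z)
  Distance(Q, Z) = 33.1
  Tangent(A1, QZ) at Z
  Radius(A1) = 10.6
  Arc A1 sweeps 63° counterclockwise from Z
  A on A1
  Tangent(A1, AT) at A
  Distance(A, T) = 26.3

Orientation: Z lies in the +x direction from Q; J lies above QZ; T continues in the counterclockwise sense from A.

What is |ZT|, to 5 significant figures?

36.210

On A1, Z sits at bearing -90° from J; a 63° counterclockwise sweep puts A at bearing -27°, so A = J + 10.6·(cos -27°, sin -27°) = (42.545, 5.7877). The tangent condition forces JA to be normal to AT, so AT runs along (−sin -27°, cos -27°); with |AT| = 26.3, T = (54.485, 29.221). Then |ZT| = |T − Z| = 36.210.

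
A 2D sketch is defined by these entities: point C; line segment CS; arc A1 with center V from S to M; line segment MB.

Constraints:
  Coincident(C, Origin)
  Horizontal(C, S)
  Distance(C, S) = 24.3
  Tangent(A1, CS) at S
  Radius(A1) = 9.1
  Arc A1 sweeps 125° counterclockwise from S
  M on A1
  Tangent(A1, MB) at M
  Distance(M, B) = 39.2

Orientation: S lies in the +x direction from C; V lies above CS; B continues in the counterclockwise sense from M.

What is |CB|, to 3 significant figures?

47.3

On A1, S sits at bearing -90° from V; a 125° counterclockwise sweep puts M at bearing 35°, so M = V + 9.1·(cos 35°, sin 35°) = (31.8, 14.3). A1 meets MB tangentially, so VM is at right angles to MB, so MB runs along (−sin 35°, cos 35°); with |MB| = 39.2, B = (9.27, 46.4). Then |CB| = |B − C| = 47.3.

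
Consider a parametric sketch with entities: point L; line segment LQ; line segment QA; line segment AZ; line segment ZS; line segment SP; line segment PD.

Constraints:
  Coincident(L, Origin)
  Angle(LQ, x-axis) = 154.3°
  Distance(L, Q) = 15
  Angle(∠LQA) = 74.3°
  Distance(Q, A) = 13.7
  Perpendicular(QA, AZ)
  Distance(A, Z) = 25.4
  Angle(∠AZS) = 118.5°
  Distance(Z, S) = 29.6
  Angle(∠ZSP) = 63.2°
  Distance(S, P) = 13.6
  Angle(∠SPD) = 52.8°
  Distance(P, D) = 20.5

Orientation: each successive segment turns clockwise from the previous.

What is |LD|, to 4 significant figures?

23.39

L is at the origin; LQ runs at 154.3° with length 15.0, so Q = (-13.52, 6.505). ∠LQA = 74.3° gives QA at 48.60° from the x-axis; with |QA| = 13.7, A = (-4.456, 16.78). QA is perpendicular to AZ, so AZ runs at -41.40°; with |AZ| = 25.4, Z = (14.60, -0.01591). ∠AZS = 118.5° gives ZS at -102.9° from the x-axis; with |ZS| = 29.6, S = (7.988, -28.87). ∠ZSP = 63.2° gives SP at 140.3° from the x-axis; with |SP| = 13.6, P = (-2.475, -20.18). ∠SPD = 52.8° gives PD at 13.10° from the x-axis; with |PD| = 20.5, D = (17.49, -15.54). Then |LD| = |D − L| = 23.39.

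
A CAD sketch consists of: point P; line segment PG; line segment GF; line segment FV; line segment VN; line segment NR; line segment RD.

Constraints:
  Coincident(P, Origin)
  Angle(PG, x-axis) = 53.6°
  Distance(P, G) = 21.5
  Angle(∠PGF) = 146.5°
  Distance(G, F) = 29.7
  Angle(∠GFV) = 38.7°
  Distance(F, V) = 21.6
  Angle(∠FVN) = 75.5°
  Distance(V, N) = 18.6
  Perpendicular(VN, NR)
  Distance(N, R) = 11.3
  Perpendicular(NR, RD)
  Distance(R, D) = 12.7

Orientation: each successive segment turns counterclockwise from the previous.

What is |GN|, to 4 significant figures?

6.261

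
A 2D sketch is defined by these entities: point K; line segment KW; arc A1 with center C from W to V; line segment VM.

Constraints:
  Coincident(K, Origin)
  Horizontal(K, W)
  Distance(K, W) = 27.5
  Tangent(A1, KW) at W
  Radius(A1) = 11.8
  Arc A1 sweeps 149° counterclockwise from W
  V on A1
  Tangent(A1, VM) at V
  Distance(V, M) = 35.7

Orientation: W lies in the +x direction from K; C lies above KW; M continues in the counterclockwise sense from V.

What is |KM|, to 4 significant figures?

40.41

On A1, W sits at bearing -90° from C; a 149° counterclockwise sweep puts V at bearing 59°, so V = C + 11.8·(cos 59°, sin 59°) = (33.58, 21.91). Tangency of A1 to VM means the radius CV is perpendicular to VM, so VM runs along (−sin 59°, cos 59°); with |VM| = 35.7, M = (2.977, 40.30). Then |KM| = |M − K| = 40.41.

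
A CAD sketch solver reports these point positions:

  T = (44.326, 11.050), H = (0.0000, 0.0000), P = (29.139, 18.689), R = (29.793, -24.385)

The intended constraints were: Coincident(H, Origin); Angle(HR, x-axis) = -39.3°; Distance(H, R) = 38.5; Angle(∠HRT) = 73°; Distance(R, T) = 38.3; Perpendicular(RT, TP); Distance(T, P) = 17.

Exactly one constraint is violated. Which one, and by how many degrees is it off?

Perpendicular(RT, TP) — off by 4.40°.

H = (0.00, 0.00) ✓; HR at -39.30° ✓; |HR| = 38.50 ✓; ∠HRT = 73.00° ✓; |RT| = 38.30 ✓; ∠(RT, TP) = 85.60° ✗; |TP| = 17.00 ✓.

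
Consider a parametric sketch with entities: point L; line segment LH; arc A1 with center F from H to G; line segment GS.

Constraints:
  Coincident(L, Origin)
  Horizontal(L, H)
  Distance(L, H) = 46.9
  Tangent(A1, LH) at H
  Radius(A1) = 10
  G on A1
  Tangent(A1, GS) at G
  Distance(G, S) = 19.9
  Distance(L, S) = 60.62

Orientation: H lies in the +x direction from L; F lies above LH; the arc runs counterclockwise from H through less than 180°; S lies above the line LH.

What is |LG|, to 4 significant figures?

57.95

Checks: |FG| = 10.00 ✓; ∠(FG, GS) = 90.00° ✓; |GS| = 19.90 ✓; |LS| = 60.62 ✓.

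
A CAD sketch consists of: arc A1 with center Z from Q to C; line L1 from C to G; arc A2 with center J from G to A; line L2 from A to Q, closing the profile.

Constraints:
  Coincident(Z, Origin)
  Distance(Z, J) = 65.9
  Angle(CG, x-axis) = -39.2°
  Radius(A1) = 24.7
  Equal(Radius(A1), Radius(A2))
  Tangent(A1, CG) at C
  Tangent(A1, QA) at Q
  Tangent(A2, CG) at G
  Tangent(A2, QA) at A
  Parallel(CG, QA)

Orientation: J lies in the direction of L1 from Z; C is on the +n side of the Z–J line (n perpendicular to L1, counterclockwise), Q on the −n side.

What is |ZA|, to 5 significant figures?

70.377

The slot axis is L1's direction at -39.2°, so u = (cos -39.2°, sin -39.2°) = (0.77494, -0.63203) and n = (−sin -39.2°, cos -39.2°) = (0.63203, 0.77494). Z is at the origin and J lies 65.9 along u from Z, so J = 65.9·u = (51.069, -41.651). Tangency of A1 to both parallel lines with radius 24.7 puts C and Q at Z ± 24.7·n: C = (15.611, 19.141), Q = (-15.611, -19.141). Equal radii place G and A the same way about J: G = J + 24.7·n = (66.680, -22.510), A = J − 24.7·n = (35.458, -60.792). Then |ZA| = |A − Z| = 70.377.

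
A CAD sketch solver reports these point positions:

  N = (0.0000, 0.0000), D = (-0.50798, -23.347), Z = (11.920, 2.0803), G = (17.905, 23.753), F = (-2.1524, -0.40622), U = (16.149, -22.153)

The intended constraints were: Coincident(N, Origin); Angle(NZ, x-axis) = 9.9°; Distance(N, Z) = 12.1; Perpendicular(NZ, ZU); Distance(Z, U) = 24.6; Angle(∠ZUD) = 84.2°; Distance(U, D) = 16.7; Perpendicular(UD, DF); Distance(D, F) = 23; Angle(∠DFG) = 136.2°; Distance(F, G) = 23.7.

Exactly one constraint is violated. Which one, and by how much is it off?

Distance(F, G) = 23.7 — off by 7.70.

N = (0.00, 0.00) ✓; NZ at 9.900° ✓; |NZ| = 12.10 ✓; ∠(NZ, ZU) = 90.00° ✓; |ZU| = 24.60 ✓; ∠ZUD = 84.20° ✓; |UD| = 16.70 ✓; ∠(UD, DF) = 90.00° ✓; |DF| = 23.00 ✓; ∠DFG = 136.2° ✓; |FG| = 31.40 ✗.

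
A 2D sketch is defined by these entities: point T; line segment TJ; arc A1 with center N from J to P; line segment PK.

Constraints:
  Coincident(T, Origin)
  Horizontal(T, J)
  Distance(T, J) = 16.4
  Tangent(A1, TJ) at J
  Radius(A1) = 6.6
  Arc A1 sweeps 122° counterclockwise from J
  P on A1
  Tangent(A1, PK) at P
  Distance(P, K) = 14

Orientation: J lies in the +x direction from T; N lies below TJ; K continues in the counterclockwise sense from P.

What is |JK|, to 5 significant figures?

22.046

T is at the origin; TJ is horizontal with |TJ| = 16.4 and J on the +x side, so J = (16.400, 0.0000). Since A1 is tangent to TJ there, NJ ⟂ TJ, so N = J + (0, -6.6) = (16.400, -6.6000). On A1, J sits at bearing 90° from N; a 122° counterclockwise sweep puts P at bearing 212°, so P = N + 6.6·(cos 212°, sin 212°) = (10.803, -10.097). The tangent condition forces NP to be normal to PK, so PK runs along (−sin 212°, cos 212°); with |PK| = 14.0, K = (18.222, -21.970). Then |JK| = |K − J| = 22.046.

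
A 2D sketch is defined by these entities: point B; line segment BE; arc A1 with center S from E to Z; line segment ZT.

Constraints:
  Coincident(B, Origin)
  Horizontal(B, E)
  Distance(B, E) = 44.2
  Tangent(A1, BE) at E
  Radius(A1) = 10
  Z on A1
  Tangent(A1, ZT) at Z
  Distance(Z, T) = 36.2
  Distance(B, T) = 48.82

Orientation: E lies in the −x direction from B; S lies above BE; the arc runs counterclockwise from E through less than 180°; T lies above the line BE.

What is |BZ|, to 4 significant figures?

35.34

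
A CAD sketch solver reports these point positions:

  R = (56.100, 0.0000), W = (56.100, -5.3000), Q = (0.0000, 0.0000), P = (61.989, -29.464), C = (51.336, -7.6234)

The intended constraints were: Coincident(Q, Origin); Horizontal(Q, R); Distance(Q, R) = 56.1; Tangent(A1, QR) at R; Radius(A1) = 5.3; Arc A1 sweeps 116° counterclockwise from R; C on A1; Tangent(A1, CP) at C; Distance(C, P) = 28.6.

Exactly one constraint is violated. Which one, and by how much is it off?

Distance(C, P) = 28.6 — off by 4.30.

Q = (0.00, 0.00) ✓; Q.y = 0.00, R.y = 0.00 ✓; |QR| = 56.10 ✓; ∠(WR, RQ) = 90.00° ✓; |WR| = 5.300 ✓; bearing(W→C) − bearing(W→R) = 116.0° ✓; |WC| = 5.300 ✓; ∠(WC, CP) = 90.00° ✓; |CP| = 24.30 ✗.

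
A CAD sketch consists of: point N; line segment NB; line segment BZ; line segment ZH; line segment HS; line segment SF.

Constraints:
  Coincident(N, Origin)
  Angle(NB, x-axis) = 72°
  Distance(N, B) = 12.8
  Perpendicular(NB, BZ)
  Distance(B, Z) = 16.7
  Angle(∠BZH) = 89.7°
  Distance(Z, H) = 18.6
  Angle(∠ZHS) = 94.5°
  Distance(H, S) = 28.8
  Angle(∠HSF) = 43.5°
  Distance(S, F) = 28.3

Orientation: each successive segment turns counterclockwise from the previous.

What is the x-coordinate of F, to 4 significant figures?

-2.563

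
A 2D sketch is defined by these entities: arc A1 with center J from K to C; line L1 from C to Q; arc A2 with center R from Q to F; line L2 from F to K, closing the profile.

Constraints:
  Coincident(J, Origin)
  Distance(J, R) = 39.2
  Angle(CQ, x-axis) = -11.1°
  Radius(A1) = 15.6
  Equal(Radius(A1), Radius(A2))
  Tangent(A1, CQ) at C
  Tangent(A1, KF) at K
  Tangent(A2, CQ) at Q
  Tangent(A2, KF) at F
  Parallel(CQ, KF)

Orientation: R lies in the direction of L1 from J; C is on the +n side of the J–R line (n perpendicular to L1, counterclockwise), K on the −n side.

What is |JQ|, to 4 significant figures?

42.19

The slot axis is L1's direction at -11.1°, so u = (cos -11.1°, sin -11.1°) = (0.9813, -0.1925) and n = (−sin -11.1°, cos -11.1°) = (0.1925, 0.9813). J is at the origin and R lies 39.2 along u from J, so R = 39.2·u = (38.47, -7.547). Tangency of A1 to both parallel lines with radius 15.6 puts C and K at J ± 15.6·n: C = (3.003, 15.31), K = (-3.003, -15.31). Equal radii place Q and F the same way about R: Q = R + 15.6·n = (41.47, 7.761), F = R − 15.6·n = (35.46, -22.86). Then |JQ| = |Q − J| = 42.19.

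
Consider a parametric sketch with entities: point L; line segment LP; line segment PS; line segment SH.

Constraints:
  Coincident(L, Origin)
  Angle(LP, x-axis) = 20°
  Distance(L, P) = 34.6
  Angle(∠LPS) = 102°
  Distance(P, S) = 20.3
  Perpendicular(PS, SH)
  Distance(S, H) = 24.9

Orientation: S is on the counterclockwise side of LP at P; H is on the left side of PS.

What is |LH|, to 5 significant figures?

28.912

L is at the origin; LP runs at 20.0° with length 34.6, so P = 34.6·(cos 20.0°, sin 20.0°) = (32.513, 11.834). ∠LPS = 102.0°, so PS runs at 20.0° + (180° − 102.0°) = 98.000° from the x-axis; with |PS| = 20.3, S = P + 20.3·(cos 98.000°, sin 98.000°) = (29.688, 31.936). PS is perpendicular to SH; with |SH| = 24.9 on the left of PS, H = S + 24.9·(-0.99027, -0.13917) = (5.0305, 28.471). Then |LH| = |H − L| = 28.912.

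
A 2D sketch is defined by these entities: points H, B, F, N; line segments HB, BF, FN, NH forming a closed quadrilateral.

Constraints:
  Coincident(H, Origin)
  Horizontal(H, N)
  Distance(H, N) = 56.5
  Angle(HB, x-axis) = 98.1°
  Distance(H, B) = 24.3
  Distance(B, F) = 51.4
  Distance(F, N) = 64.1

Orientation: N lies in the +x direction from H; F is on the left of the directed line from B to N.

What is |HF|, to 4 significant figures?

68.56

H is at the origin; H and N share the same y with |HN| = 56.5 and N in +x, so N = (56.5, 0). HB runs at 98.1° with |HB| = 24.3, so B = (-3.424, 24.06). F is determined by |BF| = 51.4 and |FN| = 64.1 together: it lies at the intersection of circle(B, 51.4) and circle(N, 64.1). With |BN| = 64.57, the foot of the radical line on BN is 20.93 from B and the perpendicular offset is √(51.4² − 20.93²) = 46.95. Taking the left-of-BN solution: F = (33.49, 59.83).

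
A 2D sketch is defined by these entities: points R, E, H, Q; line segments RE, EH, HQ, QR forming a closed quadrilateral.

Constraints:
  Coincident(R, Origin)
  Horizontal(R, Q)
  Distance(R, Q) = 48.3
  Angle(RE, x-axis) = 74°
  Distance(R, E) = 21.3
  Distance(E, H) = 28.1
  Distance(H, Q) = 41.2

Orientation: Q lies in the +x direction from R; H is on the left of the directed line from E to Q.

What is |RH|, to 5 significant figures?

46.557

R is at the origin; R and Q share the same y with |RQ| = 48.3 and Q in +x, so Q = (48.3, 0). RE runs at 74.0° with |RE| = 21.3, so E = (5.8711, 20.475). H is determined by |EH| = 28.1 and |HQ| = 41.2 together: it lies at the intersection of circle(E, 28.1) and circle(Q, 41.2). With |EQ| = 47.111, the foot of the radical line on EQ is 13.920 from E and the perpendicular offset is √(28.1² − 13.920²) = 24.410. Taking the left-of-EQ solution: H = (29.017, 36.409).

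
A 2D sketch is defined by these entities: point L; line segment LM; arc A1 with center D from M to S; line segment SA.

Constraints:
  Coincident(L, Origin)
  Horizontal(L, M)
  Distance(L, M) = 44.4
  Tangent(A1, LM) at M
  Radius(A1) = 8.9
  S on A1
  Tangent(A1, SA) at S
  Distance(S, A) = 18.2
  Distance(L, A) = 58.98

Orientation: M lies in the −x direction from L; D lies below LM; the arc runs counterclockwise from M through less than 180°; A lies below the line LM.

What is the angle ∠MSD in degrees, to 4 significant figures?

43.15°

L is at the origin; LM is horizontal with |LM| = 44.4 and M on the −x side, so M = (-44.40, 0.000). Since A1 is tangent to LM there, DM ⟂ LM, so D = M + (0, -8.9) = (-44.40, -8.900). Since DS ⟂ SA (tangency), |DA| = √(8.9² + 18.2²) = 20.26 regardless of where S sits on A1. So A lies on both circle(L, 58.98) and circle(D, 20.26); the below-LM intersection is A = (-52.10, -27.64). S is the foot of the tangent from A: S = (-53.28, -9.476).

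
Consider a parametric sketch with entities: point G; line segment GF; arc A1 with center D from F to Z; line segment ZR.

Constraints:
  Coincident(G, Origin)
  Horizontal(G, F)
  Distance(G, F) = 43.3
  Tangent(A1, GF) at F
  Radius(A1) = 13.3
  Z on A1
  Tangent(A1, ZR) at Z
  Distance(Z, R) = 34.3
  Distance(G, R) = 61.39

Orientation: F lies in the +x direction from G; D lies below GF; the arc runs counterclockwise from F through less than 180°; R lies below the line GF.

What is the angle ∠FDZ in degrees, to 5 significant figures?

100.38°

G is at the origin; G and F share the same y with |GF| = 43.3 and F on the +x side, so F = (43.300, 0.0000). Since A1 is tangent to GF there, DF ⟂ GF, so D = F + (0, -13.3) = (43.300, -13.300). Since DZ ⟂ ZR (tangency), |DR| = √(13.3² + 34.3²) = 36.788 regardless of where Z sits on A1. So R lies on both circle(G, 61.39) and circle(D, 36.788); the below-GF intersection is R = (36.399, -49.435). Z is the foot of the tangent from R: Z = (30.218, -15.697).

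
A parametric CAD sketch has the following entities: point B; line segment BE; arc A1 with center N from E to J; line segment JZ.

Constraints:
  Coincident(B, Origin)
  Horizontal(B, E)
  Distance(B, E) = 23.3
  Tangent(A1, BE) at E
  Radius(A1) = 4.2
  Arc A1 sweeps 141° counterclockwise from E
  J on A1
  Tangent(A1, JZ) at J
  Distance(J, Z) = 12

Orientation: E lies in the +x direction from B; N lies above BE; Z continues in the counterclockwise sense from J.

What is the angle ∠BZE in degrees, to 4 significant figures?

71.89°

On A1, E sits at bearing -90° from N; a 141° counterclockwise sweep puts J at bearing 51°, so J = N + 4.2·(cos 51°, sin 51°) = (25.94, 7.464). Since A1 is tangent to JZ there, NJ ⟂ JZ, so JZ runs along (−sin 51°, cos 51°); with |JZ| = 12.0, Z = (16.62, 15.02). Then cos ∠BZE = ZB·ZE / (|ZB||ZE|), giving 71.89°.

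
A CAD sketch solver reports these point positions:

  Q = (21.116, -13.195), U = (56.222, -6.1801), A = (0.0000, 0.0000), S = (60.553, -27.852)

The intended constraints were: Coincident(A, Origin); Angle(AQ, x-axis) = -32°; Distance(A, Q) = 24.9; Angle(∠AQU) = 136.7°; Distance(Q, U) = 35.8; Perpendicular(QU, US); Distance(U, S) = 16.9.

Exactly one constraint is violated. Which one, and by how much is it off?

Distance(U, S) = 16.9 — off by 5.20.

A = (0.00, 0.00) ✓; AQ at -32.00° ✓; |AQ| = 24.90 ✓; ∠AQU = 136.7° ✓; |QU| = 35.80 ✓; ∠(QU, US) = 90.00° ✓; |US| = 22.10 ✗.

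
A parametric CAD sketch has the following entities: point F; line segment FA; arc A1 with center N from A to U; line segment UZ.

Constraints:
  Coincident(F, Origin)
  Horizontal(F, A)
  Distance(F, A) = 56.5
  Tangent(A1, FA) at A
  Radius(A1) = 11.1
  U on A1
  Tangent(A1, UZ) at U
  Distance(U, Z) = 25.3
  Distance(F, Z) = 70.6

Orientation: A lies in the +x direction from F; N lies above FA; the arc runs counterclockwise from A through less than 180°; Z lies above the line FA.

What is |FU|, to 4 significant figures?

68.61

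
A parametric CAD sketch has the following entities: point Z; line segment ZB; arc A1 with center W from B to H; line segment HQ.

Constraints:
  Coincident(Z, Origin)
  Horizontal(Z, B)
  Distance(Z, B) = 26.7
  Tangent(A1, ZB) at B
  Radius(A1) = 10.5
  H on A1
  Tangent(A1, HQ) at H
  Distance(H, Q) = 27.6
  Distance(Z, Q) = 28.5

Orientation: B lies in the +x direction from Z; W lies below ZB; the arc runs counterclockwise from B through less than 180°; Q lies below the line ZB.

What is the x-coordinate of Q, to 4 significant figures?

3.157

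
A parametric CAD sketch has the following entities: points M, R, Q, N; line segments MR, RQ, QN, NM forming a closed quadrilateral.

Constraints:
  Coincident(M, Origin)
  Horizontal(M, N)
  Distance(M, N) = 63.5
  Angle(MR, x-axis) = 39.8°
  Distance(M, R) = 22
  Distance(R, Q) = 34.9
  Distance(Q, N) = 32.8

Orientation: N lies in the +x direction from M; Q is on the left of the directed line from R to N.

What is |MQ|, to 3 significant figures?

56.5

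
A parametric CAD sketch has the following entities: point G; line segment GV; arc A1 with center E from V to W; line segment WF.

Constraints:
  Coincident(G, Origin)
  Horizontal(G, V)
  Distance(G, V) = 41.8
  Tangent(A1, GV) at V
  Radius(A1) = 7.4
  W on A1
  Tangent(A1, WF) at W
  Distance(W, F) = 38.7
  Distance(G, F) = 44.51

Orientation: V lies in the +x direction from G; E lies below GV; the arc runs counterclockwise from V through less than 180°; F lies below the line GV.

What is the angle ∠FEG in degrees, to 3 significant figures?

65.8°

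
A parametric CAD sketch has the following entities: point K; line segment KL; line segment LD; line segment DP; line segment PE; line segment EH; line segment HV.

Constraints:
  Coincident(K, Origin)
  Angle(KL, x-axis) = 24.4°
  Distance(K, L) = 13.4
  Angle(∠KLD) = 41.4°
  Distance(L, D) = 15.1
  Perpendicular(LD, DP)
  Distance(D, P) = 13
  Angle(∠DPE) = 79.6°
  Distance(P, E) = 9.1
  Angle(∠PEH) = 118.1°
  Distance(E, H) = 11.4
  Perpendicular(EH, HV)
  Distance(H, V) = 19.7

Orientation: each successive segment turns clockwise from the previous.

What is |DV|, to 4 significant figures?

8.397

∠PEH = 118.1° gives EH at -6.500° from the x-axis; with |EH| = 11.4, H = (10.65, 3.292). EH ⟂ HV, so HV runs at -96.50°; with |HV| = 19.7, V = (8.420, -16.28). Then |DV| = |V − D| = 8.397.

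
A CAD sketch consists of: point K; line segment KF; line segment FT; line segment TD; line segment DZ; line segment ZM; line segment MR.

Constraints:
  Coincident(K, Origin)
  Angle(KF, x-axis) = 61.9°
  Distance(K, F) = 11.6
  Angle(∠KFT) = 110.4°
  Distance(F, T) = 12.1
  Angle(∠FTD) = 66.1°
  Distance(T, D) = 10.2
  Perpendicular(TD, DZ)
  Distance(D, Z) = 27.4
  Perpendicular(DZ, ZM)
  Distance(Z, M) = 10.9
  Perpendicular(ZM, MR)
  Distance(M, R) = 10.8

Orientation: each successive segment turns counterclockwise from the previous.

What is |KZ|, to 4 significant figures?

18.17

K is at the origin; KF runs at 61.9° with length 11.6, so F = (5.464, 10.23). ∠KFT = 110.4° gives FT at 131.5° from the x-axis; with |FT| = 12.1, T = (-2.554, 19.30). ∠FTD = 66.1° gives TD at -114.6° from the x-axis; with |TD| = 10.2, D = (-6.800, 10.02). The perpendicularity gives DZ at right angles to TD, so DZ runs at -24.60°; with |DZ| = 27.4, Z = (18.11, -1.385). Then |KZ| = |Z − K| = 18.17.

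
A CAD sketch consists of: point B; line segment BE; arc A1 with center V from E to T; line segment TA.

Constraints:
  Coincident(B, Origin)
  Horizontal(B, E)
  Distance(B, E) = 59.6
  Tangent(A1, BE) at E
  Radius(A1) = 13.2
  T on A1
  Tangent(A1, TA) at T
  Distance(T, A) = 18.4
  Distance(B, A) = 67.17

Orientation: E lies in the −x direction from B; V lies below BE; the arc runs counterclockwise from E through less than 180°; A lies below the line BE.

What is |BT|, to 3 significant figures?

72.8

Checks: ∠(VE, EB) = 90.00° ✓; |VE| = 13.20 ✓; |VT| = 13.20 ✓; ∠(VT, TA) = 90.00° ✓; |TA| = 18.40 ✓; |BA| = 67.17 ✓.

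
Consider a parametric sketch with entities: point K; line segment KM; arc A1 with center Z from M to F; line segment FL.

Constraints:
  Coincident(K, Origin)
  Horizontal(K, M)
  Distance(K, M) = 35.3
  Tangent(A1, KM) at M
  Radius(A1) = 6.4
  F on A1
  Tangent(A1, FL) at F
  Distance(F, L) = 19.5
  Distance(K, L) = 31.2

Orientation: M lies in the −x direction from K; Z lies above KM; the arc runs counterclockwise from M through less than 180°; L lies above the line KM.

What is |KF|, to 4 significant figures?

29.64

Checks: |ZF| = 6.400 ✓; ∠(ZF, FL) = 90.00° ✓; |FL| = 19.50 ✓; |KL| = 31.20 ✓.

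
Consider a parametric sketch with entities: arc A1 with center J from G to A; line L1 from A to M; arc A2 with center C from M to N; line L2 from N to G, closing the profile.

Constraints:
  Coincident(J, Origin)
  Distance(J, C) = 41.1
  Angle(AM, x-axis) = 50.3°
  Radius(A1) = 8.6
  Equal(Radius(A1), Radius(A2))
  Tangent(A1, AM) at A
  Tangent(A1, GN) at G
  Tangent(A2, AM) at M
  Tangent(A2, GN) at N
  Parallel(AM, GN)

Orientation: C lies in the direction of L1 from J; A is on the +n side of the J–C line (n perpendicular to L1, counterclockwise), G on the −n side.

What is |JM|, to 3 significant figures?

42.0

The slot axis is L1's direction at 50.3°, so u = (cos 50.3°, sin 50.3°) = (0.639, 0.769) and n = (−sin 50.3°, cos 50.3°) = (-0.769, 0.639). J is at the origin and C lies 41.1 along u from J, so C = 41.1·u = (26.3, 31.6). Tangency of A1 to both parallel lines with radius 8.6 puts A and G at J ± 8.6·n: A = (-6.62, 5.49), G = (6.62, -5.49). Equal radii place M and N the same way about C: M = C + 8.6·n = (19.6, 37.1), N = C − 8.6·n = (32.9, 26.1). Then |JM| = |M − J| = 42.0.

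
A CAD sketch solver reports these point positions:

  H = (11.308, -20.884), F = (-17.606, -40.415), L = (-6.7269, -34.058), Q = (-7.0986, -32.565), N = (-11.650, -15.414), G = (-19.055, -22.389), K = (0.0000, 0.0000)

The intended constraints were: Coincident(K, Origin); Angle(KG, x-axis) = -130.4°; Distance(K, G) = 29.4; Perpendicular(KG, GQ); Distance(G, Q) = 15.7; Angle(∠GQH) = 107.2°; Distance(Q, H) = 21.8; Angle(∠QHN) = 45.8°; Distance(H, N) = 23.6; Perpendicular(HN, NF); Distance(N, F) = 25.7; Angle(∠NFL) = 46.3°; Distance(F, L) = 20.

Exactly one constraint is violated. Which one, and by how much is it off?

Distance(F, L) = 20 — off by 7.40.

K = (0.00, 0.00) ✓; KG at -130.4° ✓; |KG| = 29.40 ✓; ∠(KG, GQ) = 90.00° ✓; |GQ| = 15.70 ✓; ∠GQH = 107.2° ✓; |QH| = 21.80 ✓; ∠QHN = 45.80° ✓; |HN| = 23.60 ✓; ∠(HN, NF) = 90.00° ✓; |NF| = 25.70 ✓; ∠NFL = 46.30° ✓; |FL| = 12.60 ✗.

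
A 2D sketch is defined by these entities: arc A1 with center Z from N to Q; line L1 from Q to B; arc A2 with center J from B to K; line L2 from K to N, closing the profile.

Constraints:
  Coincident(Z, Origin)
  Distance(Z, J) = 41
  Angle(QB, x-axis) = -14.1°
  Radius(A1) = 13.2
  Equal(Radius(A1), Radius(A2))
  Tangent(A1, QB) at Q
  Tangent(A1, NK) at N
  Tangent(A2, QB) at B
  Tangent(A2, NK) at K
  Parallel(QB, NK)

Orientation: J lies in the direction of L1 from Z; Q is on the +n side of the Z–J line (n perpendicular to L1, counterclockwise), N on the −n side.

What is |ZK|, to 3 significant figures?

43.1

Tangency of A1 to both parallel lines with radius 13.2 puts Q and N at Z ± 13.2·n: Q = (3.22, 12.8), N = (-3.22, -12.8). Equal radii place B and K the same way about J: B = J + 13.2·n = (43.0, 2.81), K = J − 13.2·n = (36.5, -22.8). Then |ZK| = |K − Z| = 43.1.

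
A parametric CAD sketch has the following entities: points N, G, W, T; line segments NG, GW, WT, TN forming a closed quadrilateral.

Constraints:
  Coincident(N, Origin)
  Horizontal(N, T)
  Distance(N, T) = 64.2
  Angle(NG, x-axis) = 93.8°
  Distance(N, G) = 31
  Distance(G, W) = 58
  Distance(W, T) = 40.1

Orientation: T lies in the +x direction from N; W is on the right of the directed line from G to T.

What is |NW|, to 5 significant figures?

33.927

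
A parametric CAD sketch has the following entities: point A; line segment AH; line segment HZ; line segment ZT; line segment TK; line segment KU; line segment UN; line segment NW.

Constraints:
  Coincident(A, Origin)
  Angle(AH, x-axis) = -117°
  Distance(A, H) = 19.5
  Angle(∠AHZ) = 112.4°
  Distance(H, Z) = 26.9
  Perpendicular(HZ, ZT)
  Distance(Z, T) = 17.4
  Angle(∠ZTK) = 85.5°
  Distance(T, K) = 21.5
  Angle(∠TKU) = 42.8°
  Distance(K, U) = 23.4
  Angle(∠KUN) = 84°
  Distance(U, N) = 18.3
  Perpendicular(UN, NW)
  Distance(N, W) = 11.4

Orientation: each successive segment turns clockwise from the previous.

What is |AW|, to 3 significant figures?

31.8

A is at the origin; AH runs at -117.0° with length 19.5, so H = (-8.85, -17.4). ∠AHZ = 112.4° gives HZ at 175° from the x-axis; with |HZ| = 26.9, Z = (-35.7, -15.2). The perpendicularity gives ZT at right angles to HZ, so ZT runs at 85.4°; with |ZT| = 17.4, T = (-34.3, 2.13). ∠ZTK = 85.5° gives TK at -9.10° from the x-axis; with |TK| = 21.5, K = (-13.0, -1.27). ∠TKU = 42.8° gives KU at -146° from the x-axis; with |KU| = 23.4, U = (-32.5, -14.3). ∠KUN = 84.0° gives UN at 118° from the x-axis; with |UN| = 18.3, N = (-41.0, 1.95). UN is perpendicular to NW, so NW runs at 27.7°; with |NW| = 11.4, W = (-30.9, 7.24). Then |AW| = |W − A| = 31.8.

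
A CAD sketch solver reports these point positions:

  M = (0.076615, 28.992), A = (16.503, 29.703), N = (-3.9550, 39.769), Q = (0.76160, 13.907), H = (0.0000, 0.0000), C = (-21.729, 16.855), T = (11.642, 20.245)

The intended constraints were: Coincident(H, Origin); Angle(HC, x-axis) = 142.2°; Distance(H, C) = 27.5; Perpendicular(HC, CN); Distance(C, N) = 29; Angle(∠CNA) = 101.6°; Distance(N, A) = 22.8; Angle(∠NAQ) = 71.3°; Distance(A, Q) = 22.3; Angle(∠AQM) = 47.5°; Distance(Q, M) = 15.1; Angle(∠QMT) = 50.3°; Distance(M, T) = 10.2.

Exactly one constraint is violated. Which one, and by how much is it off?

Distance(M, T) = 10.2 — off by 4.30.

H = (0.00, 0.00) ✓; HC at 142.2° ✓; |HC| = 27.50 ✓; ∠(HC, CN) = 90.00° ✓; |CN| = 29.00 ✓; ∠CNA = 101.6° ✓; |NA| = 22.80 ✓; ∠NAQ = 71.30° ✓; |AQ| = 22.30 ✓; ∠AQM = 47.50° ✓; |QM| = 15.10 ✓; ∠QMT = 50.30° ✓; |MT| = 14.50 ✗.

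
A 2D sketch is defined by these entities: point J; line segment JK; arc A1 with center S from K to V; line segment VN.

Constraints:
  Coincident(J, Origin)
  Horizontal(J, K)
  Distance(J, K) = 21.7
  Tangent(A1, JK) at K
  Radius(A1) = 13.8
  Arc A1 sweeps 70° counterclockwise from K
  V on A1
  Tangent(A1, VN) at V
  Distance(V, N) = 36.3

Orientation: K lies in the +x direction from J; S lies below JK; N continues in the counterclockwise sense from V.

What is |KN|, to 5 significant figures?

50.098

J is at the origin; J and K share the same y with |JK| = 21.7 and K on the +x side, so K = (21.700, 0.0000). A1 meets JK tangentially, so SK is at right angles to JK, so S = K + (0, -13.8) = (21.700, -13.800). On A1, K sits at bearing 90° from S; a 70° counterclockwise sweep puts V at bearing 160°, so V = S + 13.8·(cos 160°, sin 160°) = (8.7322, -9.0801). The tangent condition forces SV to be normal to VN, so VN runs along (−sin 160°, cos 160°); with |VN| = 36.3, N = (-3.6831, -43.191). Then |KN| = |N − K| = 50.098.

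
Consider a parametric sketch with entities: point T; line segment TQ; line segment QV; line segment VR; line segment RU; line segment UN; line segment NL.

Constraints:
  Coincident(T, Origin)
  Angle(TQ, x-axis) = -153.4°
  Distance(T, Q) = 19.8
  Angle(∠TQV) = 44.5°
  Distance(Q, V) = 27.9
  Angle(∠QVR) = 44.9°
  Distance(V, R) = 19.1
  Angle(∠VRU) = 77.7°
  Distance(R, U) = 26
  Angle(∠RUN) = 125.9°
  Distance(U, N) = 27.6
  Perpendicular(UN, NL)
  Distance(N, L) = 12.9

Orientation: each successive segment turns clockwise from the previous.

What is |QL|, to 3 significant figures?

37.0

∠RUN = 125.9° gives UN at 140° from the x-axis; with |UN| = 27.6, N = (-46.6, 12.1). UN ⟂ NL, so NL runs at 49.6°; with |NL| = 12.9, L = (-38.2, 21.9). Then |QL| = |L − Q| = 37.0.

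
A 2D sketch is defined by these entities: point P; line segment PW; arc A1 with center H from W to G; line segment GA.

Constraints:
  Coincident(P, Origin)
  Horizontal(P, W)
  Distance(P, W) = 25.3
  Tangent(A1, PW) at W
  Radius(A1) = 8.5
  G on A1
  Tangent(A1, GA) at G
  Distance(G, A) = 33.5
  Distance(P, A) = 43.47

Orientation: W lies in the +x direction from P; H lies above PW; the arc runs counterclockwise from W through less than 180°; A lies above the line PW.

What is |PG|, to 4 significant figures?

34.98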